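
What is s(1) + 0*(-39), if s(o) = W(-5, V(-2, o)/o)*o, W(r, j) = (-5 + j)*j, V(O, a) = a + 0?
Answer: -4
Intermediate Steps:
V(O, a) = a
W(r, j) = j*(-5 + j)
s(o) = -4*o (s(o) = ((o/o)*(-5 + o/o))*o = (1*(-5 + 1))*o = (1*(-4))*o = -4*o)
s(1) + 0*(-39) = -4*1 + 0*(-39) = -4 + 0 = -4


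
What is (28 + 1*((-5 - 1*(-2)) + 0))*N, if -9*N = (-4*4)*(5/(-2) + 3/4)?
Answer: -700/9 ≈ -77.778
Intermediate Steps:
N = -28/9 (N = -(-4*4)*(5/(-2) + 3/4)/9 = -(-16)*(5*(-½) + 3*(¼))/9 = -(-16)*(-5/2 + ¾)/9 = -(-16)*(-7)/(9*4) = -⅑*28 = -28/9 ≈ -3.1111)
(28 + 1*((-5 - 1*(-2)) + 0))*N = (28 + 1*((-5 - 1*(-2)) + 0))*(-28/9) = (28 + 1*((-5 + 2) + 0))*(-28/9) = (28 + 1*(-3 + 0))*(-28/9) = (28 + 1*(-3))*(-28/9) = (28 - 3)*(-28/9) = 25*(-28/9) = -700/9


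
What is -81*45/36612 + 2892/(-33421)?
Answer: -2811129/15106292 ≈ -0.18609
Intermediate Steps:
-81*45/36612 + 2892/(-33421) = -3645*1/36612 + 2892*(-1/33421) = -45/452 - 2892/33421 = -2811129/15106292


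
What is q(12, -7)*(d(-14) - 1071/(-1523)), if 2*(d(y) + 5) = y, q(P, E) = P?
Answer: -206460/1523 ≈ -135.56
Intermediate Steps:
d(y) = -5 + y/2
q(12, -7)*(d(-14) - 1071/(-1523)) = 12*((-5 + (½)*(-14)) - 1071/(-1523)) = 12*((-5 - 7) - 1071*(-1/1523)) = 12*(-12 + 1071/1523) = 12*(-17205/1523) = -206460/1523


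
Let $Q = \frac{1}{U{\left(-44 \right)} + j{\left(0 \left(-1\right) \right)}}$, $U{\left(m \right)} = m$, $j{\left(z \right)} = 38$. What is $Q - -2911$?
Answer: $\frac{17465}{6} \approx 2910.8$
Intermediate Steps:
$Q = - \frac{1}{6}$ ($Q = \frac{1}{-44 + 38} = \frac{1}{-6} = - \frac{1}{6} \approx -0.16667$)
$Q - -2911 = - \frac{1}{6} - -2911 = - \frac{1}{6} + 2911 = \frac{17465}{6}$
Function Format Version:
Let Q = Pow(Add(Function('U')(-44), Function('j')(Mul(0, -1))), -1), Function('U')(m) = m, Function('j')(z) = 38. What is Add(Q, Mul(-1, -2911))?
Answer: Rational(17465, 6) ≈ 2910.8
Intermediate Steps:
Q = Rational(-1, 6) (Q = Pow(Add(-44, 38), -1) = Pow(-6, -1) = Rational(-1, 6) ≈ -0.16667)
Add(Q, Mul(-1, -2911)) = Add(Rational(-1, 6), Mul(-1, -2911)) = Add(Rational(-1, 6), 2911) = Rational(17465, 6)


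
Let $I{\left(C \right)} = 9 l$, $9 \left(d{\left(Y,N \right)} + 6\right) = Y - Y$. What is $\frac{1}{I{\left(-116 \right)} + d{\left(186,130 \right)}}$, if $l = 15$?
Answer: $\frac{1}{129} \approx 0.0077519$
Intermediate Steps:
$d{\left(Y,N \right)} = -6$ ($d{\left(Y,N \right)} = -6 + \frac{Y - Y}{9} = -6 + \frac{1}{9} \cdot 0 = -6 + 0 = -6$)
$I{\left(C \right)} = 135$ ($I{\left(C \right)} = 9 \cdot 15 = 135$)
$\frac{1}{I{\left(-116 \right)} + d{\left(186,130 \right)}} = \frac{1}{135 - 6} = \frac{1}{129}$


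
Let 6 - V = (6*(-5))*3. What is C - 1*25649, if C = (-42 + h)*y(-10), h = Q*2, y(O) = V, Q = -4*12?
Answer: -38897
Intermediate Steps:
V = 96 (V = 6 - 6*(-5)*3 = 6 - (-30)*3 = 6 - 1*(-90) = 6 + 90 = 96)
Q = -48
y(O) = 96
h = -96 (h = -48*2 = -96)
C = -13248 (C = (-42 - 96)*96 = -138*96 = -13248)
C - 1*25649 = -13248 - 1*25649 = -13248 - 25649 = -38897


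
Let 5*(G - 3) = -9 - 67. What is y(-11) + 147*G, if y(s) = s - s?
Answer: -8967/5 ≈ -1793.4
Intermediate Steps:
G = -61/5 (G = 3 + (-9 - 67)/5 = 3 + (⅕)*(-76) = 3 - 76/5 = -61/5 ≈ -12.200)
y(s) = 0
y(-11) + 147*G = 0 + 147*(-61/5) = 0 - 8967/5 = -8967/5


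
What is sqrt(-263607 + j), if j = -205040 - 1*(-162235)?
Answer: 2*I*sqrt(76603) ≈ 553.54*I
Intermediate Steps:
j = -42805 (j = -205040 + 162235 = -42805)
sqrt(-263607 + j) = sqrt(-263607 - 42805) = sqrt(-306412) = 2*I*sqrt(76603)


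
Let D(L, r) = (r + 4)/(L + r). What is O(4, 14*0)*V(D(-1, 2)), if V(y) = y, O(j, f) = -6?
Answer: -36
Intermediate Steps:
D(L, r) = (4 + r)/(L + r)
O(4, 14*0)*V(D(-1, 2)) = -6*(4 + 2)/(-1 + 2) = -6*6/1 = -6*6 = -36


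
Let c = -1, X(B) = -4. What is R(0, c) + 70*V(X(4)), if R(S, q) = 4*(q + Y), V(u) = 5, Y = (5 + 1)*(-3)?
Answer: 274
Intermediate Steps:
Y = -18 (Y = 6*(-3) = -18)
R(S, q) = -72 + 4*q (R(S, q) = 4*(q - 18) = 4*(-18 + q) = -72 + 4*q)
R(0, c) + 70*V(X(4)) = (-72 + 4*(-1)) + 70*5 = (-72 - 4) + 350 = -76 + 350 = 274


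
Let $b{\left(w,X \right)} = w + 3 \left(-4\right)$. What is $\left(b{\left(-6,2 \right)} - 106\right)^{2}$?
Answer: $15376$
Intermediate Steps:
$b{\left(w,X \right)} = -12 + w$ ($b{\left(w,X \right)} = w - 12 = -12 + w$)
$\left(b{\left(-6,2 \right)} - 106\right)^{2} = \left(\left(-12 - 6\right) - 106\right)^{2} = \left(-18 - 106\right)^{2} = \left(-124\right)^{2} = 15376$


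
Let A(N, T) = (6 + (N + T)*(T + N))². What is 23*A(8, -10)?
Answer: 2300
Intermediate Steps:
A(N, T) = (6 + (N + T)²)² (A(N, T) = (6 + (N + T)*(N + T))² = (6 + (N + T)²)²)
23*A(8, -10) = 23*(6 + (8 - 10)²)² = 23*(6 + (-2)²)² = 23*(6 + 4)² = 23*10² = 23*100 = 2300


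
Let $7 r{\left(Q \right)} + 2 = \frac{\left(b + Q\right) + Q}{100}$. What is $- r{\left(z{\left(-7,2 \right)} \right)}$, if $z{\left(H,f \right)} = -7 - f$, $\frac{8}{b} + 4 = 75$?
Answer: $\frac{221}{710} \approx 0.31127$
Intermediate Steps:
$b = \frac{8}{71}$ ($b = \frac{8}{-4 + 75} = \frac{8}{71} \approx 0.11268$)
$r{\left(Q \right)} = - \frac{3548}{12425} + \frac{Q}{350}$ ($r{\left(Q \right)} = - \frac{2}{7} + \frac{\left(\left(\frac{8}{71} + Q\right) + Q\right) \frac{1}{100}}{7} = - \frac{2}{7} + \frac{\left(\frac{8}{71} + 2 Q\right) \frac{1}{100}}{7} = - \frac{2}{7} + \frac{\frac{2}{1775} + \frac{Q}{50}}{7} = - \frac{2}{7} + \left(\frac{2}{12425} + \frac{Q}{350}\right) = - \frac{3548}{12425} + \frac{Q}{350}$)
$- r{\left(z{\left(-7,2 \right)} \right)} = - (- \frac{3548}{12425} + \frac{-7 - 2}{350}) = - (- \frac{3548}{12425} + \frac{1}{350} \left(-9\right)) = - (- \frac{3548}{12425} - \frac{9}{350}) = \left(-1\right) \left(- \frac{221}{710}\right) = \frac{221}{710}$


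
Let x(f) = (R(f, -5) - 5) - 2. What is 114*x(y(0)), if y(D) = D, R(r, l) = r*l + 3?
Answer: -456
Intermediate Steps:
R(r, l) = 3 + l*r (R(r, l) = l*r + 3 = 3 + l*r)
x(f) = -4 - 5*f (x(f) = ((3 - 5*f) - 5) - 2 = (-2 - 5*f) - 2 = -4 - 5*f)
114*x(y(0)) = 114*(-4 - 5*0) = 114*(-4 + 0) = 114*(-4) = -456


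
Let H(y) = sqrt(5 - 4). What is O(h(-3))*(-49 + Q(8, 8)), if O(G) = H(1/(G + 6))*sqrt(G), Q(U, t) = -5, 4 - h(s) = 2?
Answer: -54*sqrt(2) ≈ -76.368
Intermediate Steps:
h(s) = 2 (h(s) = 4 - 1*2 = 4 - 2 = 2)
H(y) = 1 (H(y) = sqrt(1) = 1)
O(G) = sqrt(G) (O(G) = 1*sqrt(G) = sqrt(G))
O(h(-3))*(-49 + Q(8, 8)) = sqrt(2)*(-49 - 5) = sqrt(2)*(-54) = -54*sqrt(2)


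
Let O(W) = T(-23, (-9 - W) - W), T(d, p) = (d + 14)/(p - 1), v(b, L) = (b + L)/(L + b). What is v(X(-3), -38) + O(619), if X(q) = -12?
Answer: 419/416 ≈ 1.0072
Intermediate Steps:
v(b, L) = 1 (v(b, L) = (L + b)/(L + b) = 1)
T(d, p) = (14 + d)/(-1 + p)
O(W) = -9/(-10 - 2*W) (O(W) = (14 - 23)/(-1 + ((-9 - W) - W)) = -9/(-1 + (-9 - 2*W)) = -9/(-10 - 2*W))
v(X(-3), -38) + O(619) = 1 + 9/(2*(5 + 619)) = 1 + (9/2)/624 = 1 + (9/2)*(1/624) = 1 + 3/416 = 419/416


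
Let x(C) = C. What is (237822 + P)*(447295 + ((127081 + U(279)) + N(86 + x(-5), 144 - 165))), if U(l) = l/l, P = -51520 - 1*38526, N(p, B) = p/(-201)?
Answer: 5686898092032/67 ≈ 8.4879e+10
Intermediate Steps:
N(p, B) = -p/201 (N(p, B) = p*(-1/201) = -p/201)
P = -90046 (P = -51520 - 38526 = -90046)
U(l) = 1
(237822 + P)*(447295 + ((127081 + U(279)) + N(86 + x(-5), 144 - 165))) = (237822 - 90046)*(447295 + ((127081 + 1) - (86 - 5)/201)) = 147776*(447295 + (127082 - 1/201*81)) = 147776*(447295 + (127082 - 27/67)) = 147776*(447295 + 8514467/67) = 147776*(38483232/67) = 5686898092032/67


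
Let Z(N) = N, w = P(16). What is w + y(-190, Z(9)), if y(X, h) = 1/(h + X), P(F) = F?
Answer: 2895/181 ≈ 15.994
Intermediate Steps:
w = 16
y(X, h) = 1/(X + h)
w + y(-190, Z(9)) = 16 + 1/(-190 + 9) = 16 + 1/(-181) = 16 - 1/181 = 2895/181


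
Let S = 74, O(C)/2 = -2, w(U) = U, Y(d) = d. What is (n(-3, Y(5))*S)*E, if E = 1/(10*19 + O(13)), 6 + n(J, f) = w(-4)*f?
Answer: -962/93 ≈ -10.344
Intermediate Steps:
O(C) = -4 (O(C) = 2*(-2) = -4)
n(J, f) = -6 - 4*f
E = 1/186 (E = 1/(10*19 - 4) = 1/(190 - 4) = 1/186 ≈ 0.0053763)
(n(-3, Y(5))*S)*E = ((-6 - 4*5)*74)*(1/186) = ((-6 - 20)*74)*(1/186) = -26*74*(1/186) = -1924*1/186 = -962/93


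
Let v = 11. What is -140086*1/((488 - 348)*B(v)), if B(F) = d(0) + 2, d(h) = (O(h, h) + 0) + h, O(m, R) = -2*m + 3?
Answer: -70043/350 ≈ -200.12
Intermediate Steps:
O(m, R) = 3 - 2*m
d(h) = 3 - h (d(h) = ((3 - 2*h) + 0) + h = (3 - 2*h) + h = 3 - h)
B(F) = 5 (B(F) = (3 - 1*0) + 2 = (3 + 0) + 2 = 3 + 2 = 5)
-140086*1/((488 - 348)*B(v)) = -140086*1/(5*(488 - 348)) = -140086/(5*140) = -140086/700 = -140086*1/700 = -70043/350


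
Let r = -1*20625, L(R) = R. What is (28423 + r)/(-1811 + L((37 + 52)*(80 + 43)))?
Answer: 3899/4568 ≈ 0.85355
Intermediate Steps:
r = -20625
(28423 + r)/(-1811 + L((37 + 52)*(80 + 43))) = (28423 - 20625)/(-1811 + (37 + 52)*(80 + 43)) = 7798/(-1811 + 89*123) = 7798/(-1811 + 10947) = 7798/9136 = 7798*(1/9136) = 3899/4568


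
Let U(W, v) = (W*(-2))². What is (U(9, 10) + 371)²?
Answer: 483025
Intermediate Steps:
U(W, v) = 4*W² (U(W, v) = (-2*W)² = 4*W²)
(U(9, 10) + 371)² = (4*9² + 371)² = (4*81 + 371)² = (324 + 371)² = 695² = 483025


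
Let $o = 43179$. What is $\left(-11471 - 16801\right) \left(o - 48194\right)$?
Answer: $141784080$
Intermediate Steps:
$\left(-11471 - 16801\right) \left(o - 48194\right) = \left(-11471 - 16801\right) \left(43179 - 48194\right) = \left(-11471 + \left(-20842 + 4041\right)\right) \left(-5015\right) = \left(-11471 - 16801\right) \left(-5015\right) = \left(-28272\right) \left(-5015\right) = 141784080$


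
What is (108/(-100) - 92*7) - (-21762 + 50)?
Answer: 526673/25 ≈ 21067.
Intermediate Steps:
(108/(-100) - 92*7) - (-21762 + 50) = (108*(-1/100) - 644) - 1*(-21712) = (-27/25 - 644) + 21712 = -16127/25 + 21712 = 526673/25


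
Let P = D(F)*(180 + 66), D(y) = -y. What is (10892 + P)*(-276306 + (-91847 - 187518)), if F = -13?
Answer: -7829404390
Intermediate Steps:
P = 3198 (P = (-1*(-13))*(180 + 66) = 13*246 = 3198)
(10892 + P)*(-276306 + (-91847 - 187518)) = (10892 + 3198)*(-276306 + (-91847 - 187518)) = 14090*(-276306 - 279365) = 14090*(-555671) = -7829404390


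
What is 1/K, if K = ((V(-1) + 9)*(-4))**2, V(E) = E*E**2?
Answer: 1/1024 ≈ 0.00097656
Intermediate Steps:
V(E) = E**3
K = 1024 (K = (((-1)**3 + 9)*(-4))**2 = ((-1 + 9)*(-4))**2 = (8*(-4))**2 = (-32)**2 = 1024)
1/K = 1/1024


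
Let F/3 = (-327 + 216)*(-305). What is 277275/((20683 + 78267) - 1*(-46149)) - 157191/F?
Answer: 1784392822/4912326645 ≈ 0.36325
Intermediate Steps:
F = 101565 (F = 3*((-327 + 216)*(-305)) = 3*(-111*(-305)) = 3*33855 = 101565)
277275/((20683 + 78267) - 1*(-46149)) - 157191/F = 277275/((20683 + 78267) - 1*(-46149)) - 157191/101565 = 277275/(98950 + 46149) - 157191*1/101565 = 277275/145099 - 52397/33855 = 1784392822/4912326645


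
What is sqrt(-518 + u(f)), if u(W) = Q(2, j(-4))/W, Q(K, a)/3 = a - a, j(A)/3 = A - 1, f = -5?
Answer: I*sqrt(518) ≈ 22.76*I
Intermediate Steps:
j(A) = -3 + 3*A (j(A) = 3*(A - 1) = 3*(-1 + A) = -3 + 3*A)
Q(K, a) = 0 (Q(K, a) = 3*(a - a) = 3*0 = 0)
u(W) = 0 (u(W) = 0/W = 0)
sqrt(-518 + u(f)) = sqrt(-518 + 0) = sqrt(-518) = I*sqrt(518)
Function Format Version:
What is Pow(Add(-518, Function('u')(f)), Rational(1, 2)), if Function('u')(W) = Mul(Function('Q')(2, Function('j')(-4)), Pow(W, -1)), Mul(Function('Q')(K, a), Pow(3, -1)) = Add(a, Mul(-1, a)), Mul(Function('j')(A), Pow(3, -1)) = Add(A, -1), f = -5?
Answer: Mul(I, Pow(518, Rational(1, 2))) ≈ Mul(22.760, I)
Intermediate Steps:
Function('j')(A) = Add(-3, Mul(3, A)) (Function('j')(A) = Mul(3, Add(A, -1)) = Mul(3, Add(-1, A)) = Add(-3, Mul(3, A)))
Function('Q')(K, a) = 0 (Function('Q')(K, a) = Mul(3, Add(a, Mul(-1, a))) = Mul(3, 0) = 0)
Function('u')(W) = 0 (Function('u')(W) = Mul(0, Pow(W, -1)) = 0)
Pow(Add(-518, Function('u')(f)), Rational(1, 2)) = Pow(Add(-518, 0), Rational(1, 2)) = Pow(-518, Rational(1, 2)) = Mul(I, Pow(518, Rational(1, 2)))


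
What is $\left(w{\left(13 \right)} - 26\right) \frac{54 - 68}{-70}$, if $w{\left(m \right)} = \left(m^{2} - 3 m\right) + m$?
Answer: $\frac{117}{5} \approx 23.4$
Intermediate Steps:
$w{\left(m \right)} = m^{2} - 2 m$
$\left(w{\left(13 \right)} - 26\right) \frac{54 - 68}{-70} = \left(13 \left(-2 + 13\right) - 26\right) \frac{54 - 68}{-70} = \left(13 \cdot 11 - 26\right) \left(\left(-14\right) \left(- \frac{1}{70}\right)\right) = \left(143 - 26\right) \frac{1}{5} = 117 \cdot \frac{1}{5} = \frac{117}{5}$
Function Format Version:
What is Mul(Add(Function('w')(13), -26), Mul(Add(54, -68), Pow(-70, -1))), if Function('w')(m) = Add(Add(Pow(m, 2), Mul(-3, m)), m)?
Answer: Rational(117, 5) ≈ 23.400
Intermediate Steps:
Function('w')(m) = Add(Pow(m, 2), Mul(-2, m))
Mul(Add(Function('w')(13), -26), Mul(Add(54, -68), Pow(-70, -1))) = Mul(Add(Mul(13, Add(-2, 13)), -26), Mul(Add(54, -68), Pow(-70, -1))) = Mul(Add(Mul(13, 11), -26), Mul(-14, Rational(-1, 70))) = Mul(Add(143, -26), Rational(1, 5)) = Mul(117, Rational(1, 5)) = Rational(117, 5)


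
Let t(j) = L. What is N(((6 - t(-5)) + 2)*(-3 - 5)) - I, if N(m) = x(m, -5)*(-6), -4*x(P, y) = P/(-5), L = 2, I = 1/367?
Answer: 26419/1835 ≈ 14.397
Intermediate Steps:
I = 1/367 ≈ 0.0027248
t(j) = 2
x(P, y) = P/20 (x(P, y) = -P/(4*(-5)) = -P*(-1)/(4*5) = -(-1)*P/20 = P/20)
N(m) = -3*m/10 (N(m) = (m/20)*(-6) = -3*m/10)
N(((6 - t(-5)) + 2)*(-3 - 5)) - I = -3*((6 - 1*2) + 2)*(-3 - 5)/10 - 1*1/367 = -3*((6 - 2) + 2)*(-8)/10 - 1/367 = -3*(4 + 2)*(-8)/10 - 1/367 = -9*(-8)/5 - 1/367 = -3/10*(-48) - 1/367 = 72/5 - 1/367 = 26419/1835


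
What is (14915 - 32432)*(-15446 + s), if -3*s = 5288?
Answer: 301444214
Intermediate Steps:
s = -5288/3 (s = -⅓*5288 = -5288/3 ≈ -1762.7)
(14915 - 32432)*(-15446 + s) = (14915 - 32432)*(-15446 - 5288/3) = -17517*(-51626/3) = 301444214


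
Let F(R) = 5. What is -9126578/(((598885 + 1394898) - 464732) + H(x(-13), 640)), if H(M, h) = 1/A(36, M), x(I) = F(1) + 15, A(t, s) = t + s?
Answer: -511088368/85626857 ≈ -5.9688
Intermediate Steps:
A(t, s) = s + t
x(I) = 20 (x(I) = 5 + 15 = 20)
H(M, h) = 1/(36 + M) (H(M, h) = 1/(M + 36) = 1/(36 + M))
-9126578/(((598885 + 1394898) - 464732) + H(x(-13), 640)) = -9126578/(((598885 + 1394898) - 464732) + 1/(36 + 20)) = -9126578/((1993783 - 464732) + 1/56) = -9126578/(1529051 + 1/56) = -9126578/85626857/56 = -9126578*56/85626857 = -511088368/85626857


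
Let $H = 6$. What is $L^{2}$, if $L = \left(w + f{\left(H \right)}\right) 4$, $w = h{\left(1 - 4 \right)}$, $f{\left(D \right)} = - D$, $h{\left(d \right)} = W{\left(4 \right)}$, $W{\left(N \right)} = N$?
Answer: $64$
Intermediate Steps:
$h{\left(d \right)} = 4$
$w = 4$
$L = -8$ ($L = \left(4 - 6\right) 4 = \left(-2\right) 4 = -8$)
$L^{2} = \left(-8\right)^{2} = 64$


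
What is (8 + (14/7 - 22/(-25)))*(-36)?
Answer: -9792/25 ≈ -391.68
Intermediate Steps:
(8 + (14/7 - 22/(-25)))*(-36) = (8 + (14*(⅐) - 22*(-1/25)))*(-36) = (8 + (2 + 22/25))*(-36) = (8 + 72/25)*(-36) = (272/25)*(-36) = -9792/25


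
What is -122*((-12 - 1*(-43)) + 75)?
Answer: -12932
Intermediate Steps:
-122*((-12 - 1*(-43)) + 75) = -122*((-12 + 43) + 75) = -122*(31 + 75) = -122*106 = -12932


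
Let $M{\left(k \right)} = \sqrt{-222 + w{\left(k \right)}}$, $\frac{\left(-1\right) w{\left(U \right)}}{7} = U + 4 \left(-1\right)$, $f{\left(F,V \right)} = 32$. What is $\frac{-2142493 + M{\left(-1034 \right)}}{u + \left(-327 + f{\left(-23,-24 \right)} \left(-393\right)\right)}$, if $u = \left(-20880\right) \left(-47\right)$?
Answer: $- \frac{2142493}{968457} + \frac{2 \sqrt{1761}}{968457} \approx -2.2122$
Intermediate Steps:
$u = 981360$
$w{\left(U \right)} = 28 - 7 U$ ($w{\left(U \right)} = - 7 \left(U + 4 \left(-1\right)\right) = - 7 \left(U - 4\right) = - 7 \left(-4 + U\right) = 28 - 7 U$)
$M{\left(k \right)} = \sqrt{-194 - 7 k}$ ($M{\left(k \right)} = \sqrt{-222 - \left(-28 + 7 k\right)} = \sqrt{-194 - 7 k}$)
$\frac{-2142493 + M{\left(-1034 \right)}}{u + \left(-327 + f{\left(-23,-24 \right)} \left(-393\right)\right)} = \frac{-2142493 + \sqrt{-194 - -7238}}{981360 + \left(-327 + 32 \left(-393\right)\right)} = \frac{-2142493 + \sqrt{-194 + 7238}}{981360 - 12903} = \frac{-2142493 + \sqrt{7044}}{981360 - 12903} = \frac{-2142493 + 2 \sqrt{1761}}{968457} = \left(-2142493 + 2 \sqrt{1761}\right) \frac{1}{968457} = - \frac{2142493}{968457} + \frac{2 \sqrt{1761}}{968457}$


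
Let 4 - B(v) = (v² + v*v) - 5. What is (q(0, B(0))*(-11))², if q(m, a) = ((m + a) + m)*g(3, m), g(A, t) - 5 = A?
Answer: 627264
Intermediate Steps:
g(A, t) = 5 + A
B(v) = 9 - 2*v² (B(v) = 4 - ((v² + v*v) - 5) = 4 - ((v² + v²) - 5) = 4 - (2*v² - 5) = 4 - (-5 + 2*v²) = 4 + (5 - 2*v²) = 9 - 2*v²)
q(m, a) = 8*a + 16*m (q(m, a) = ((m + a) + m)*(5 + 3) = ((a + m) + m)*8 = (a + 2*m)*8 = 8*a + 16*m)
(q(0, B(0))*(-11))² = ((8*(9 - 2*0²) + 16*0)*(-11))² = ((8*(9 - 2*0) + 0)*(-11))² = ((8*(9 + 0) + 0)*(-11))² = ((8*9 + 0)*(-11))² = ((72 + 0)*(-11))² = (72*(-11))² = (-792)² = 627264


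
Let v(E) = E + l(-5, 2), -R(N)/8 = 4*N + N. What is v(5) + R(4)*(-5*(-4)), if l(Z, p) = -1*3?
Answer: -3198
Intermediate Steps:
R(N) = -40*N (R(N) = -8*(4*N + N) = -40*N)
l(Z, p) = -3
v(E) = -3 + E (v(E) = E - 3 = -3 + E)
v(5) + R(4)*(-5*(-4)) = (-3 + 5) + (-40*4)*(-5*(-4)) = 2 - 160*20 = 2 - 3200 = -3198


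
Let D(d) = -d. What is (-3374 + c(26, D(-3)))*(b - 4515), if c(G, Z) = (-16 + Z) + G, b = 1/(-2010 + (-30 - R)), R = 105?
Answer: 32550196036/2145 ≈ 1.5175e+7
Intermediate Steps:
b = -1/2145 (b = 1/(-2010 + (-30 - 1*105)) = 1/(-2010 + (-30 - 105)) = 1/(-2010 - 135) = 1/(-2145) = -1/2145 ≈ -0.00046620)
c(G, Z) = -16 + G + Z
(-3374 + c(26, D(-3)))*(b - 4515) = (-3374 + (-16 + 26 - 1*(-3)))*(-1/2145 - 4515) = (-3374 + (-16 + 26 + 3))*(-9684676/2145) = (-3374 + 13)*(-9684676/2145) = -3361*(-9684676/2145) = 32550196036/2145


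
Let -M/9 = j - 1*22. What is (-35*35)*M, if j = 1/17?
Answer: -4112325/17 ≈ -2.4190e+5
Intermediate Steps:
j = 1/17 (j = 1*(1/17) = 1/17 ≈ 0.058824)
M = 3357/17 (M = -9*(1/17 - 1*22) = -9*(1/17 - 22) = -9*(-373/17) = 3357/17 ≈ 197.47)
(-35*35)*M = -35*35*(3357/17) = -1225*3357/17 = -4112325/17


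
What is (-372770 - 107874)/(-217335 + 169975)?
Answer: 120161/11840 ≈ 10.149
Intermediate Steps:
(-372770 - 107874)/(-217335 + 169975) = -480644/(-47360) = -480644*(-1/47360) = 120161/11840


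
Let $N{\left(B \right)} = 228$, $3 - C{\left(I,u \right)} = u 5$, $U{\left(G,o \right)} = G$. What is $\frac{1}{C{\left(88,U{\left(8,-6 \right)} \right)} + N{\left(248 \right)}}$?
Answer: $\frac{1}{191} \approx 0.0052356$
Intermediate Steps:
$C{\left(I,u \right)} = 3 - 5 u$ ($C{\left(I,u \right)} = 3 - u 5 = 3 - 5 u$)
$\frac{1}{C{\left(88,U{\left(8,-6 \right)} \right)} + N{\left(248 \right)}} = \frac{1}{\left(3 - 40\right) + 228} = \frac{1}{-37 + 228} = \frac{1}{191}$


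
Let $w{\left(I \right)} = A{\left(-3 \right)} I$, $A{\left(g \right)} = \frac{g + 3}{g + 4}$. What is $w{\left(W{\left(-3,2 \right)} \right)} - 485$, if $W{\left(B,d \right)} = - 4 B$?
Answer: $-485$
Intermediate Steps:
$A{\left(g \right)} = \frac{3 + g}{4 + g}$
$w{\left(I \right)} = 0$ ($w{\left(I \right)} = \frac{3 - 3}{4 - 3} I = 1^{-1} \cdot 0 I = 1 \cdot 0 I = 0 I = 0$)
$w{\left(W{\left(-3,2 \right)} \right)} - 485 = 0 - 485 = -485$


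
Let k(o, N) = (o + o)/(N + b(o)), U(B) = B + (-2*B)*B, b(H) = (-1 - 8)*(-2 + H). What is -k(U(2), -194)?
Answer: -6/61 ≈ -0.098361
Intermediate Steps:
b(H) = 18 - 9*H (b(H) = -9*(-2 + H) = 18 - 9*H)
U(B) = B - 2*B²
k(o, N) = 2*o/(18 + N - 9*o) (k(o, N) = (o + o)/(N + (18 - 9*o)) = (2*o)/(18 + N - 9*o) = 2*o/(18 + N - 9*o))
-k(U(2), -194) = -2*2*(1 - 2*2)/(18 - 194 - 18*(1 - 2*2)) = -2*2*(1 - 4)/(18 - 194 - 18*(1 - 4)) = -2*2*(-3)/(18 - 194 - 18*(-3)) = -2*(-6)/(18 - 194 - 9*(-6)) = -2*(-6)/(18 - 194 + 54) = -2*(-6)/(-122) = -2*(-6)*(-1)/122 = -1*6/61 = -6/61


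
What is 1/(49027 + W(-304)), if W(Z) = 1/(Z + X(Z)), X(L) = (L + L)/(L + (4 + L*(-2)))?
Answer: 23560/1155076043 ≈ 2.0397e-5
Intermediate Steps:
X(L) = 2*L/(4 - L) (X(L) = (2*L)/(L + (4 - 2*L)) = (2*L)/(4 - L) = 2*L/(4 - L))
W(Z) = 1/(Z - 2*Z/(-4 + Z))
1/(49027 + W(-304)) = 1/(49027 + (-4 - 304)/((-304)*(-6 - 304))) = 1/(49027 - 1/304*(-308)/(-310)) = 1/(49027 - 1/304*(-1/310)*(-308)) = 1/(49027 - 77/23560) = 1/(1155076043/23560) = 23560/1155076043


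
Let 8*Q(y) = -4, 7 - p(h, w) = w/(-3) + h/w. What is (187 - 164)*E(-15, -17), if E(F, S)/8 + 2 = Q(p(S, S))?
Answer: -460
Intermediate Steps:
p(h, w) = 7 + w/3 - h/w (p(h, w) = 7 - (w/(-3) + h/w) = 7 - (w*(-⅓) + h/w) = 7 - (-w/3 + h/w) = 7 + (w/3 - h/w) = 7 + w/3 - h/w)
Q(y) = -½ (Q(y) = (⅛)*(-4) = -½)
E(F, S) = -20 (E(F, S) = -16 + 8*(-½) = -16 - 4 = -20)
(187 - 164)*E(-15, -17) = (187 - 164)*(-20) = 23*(-20) = -460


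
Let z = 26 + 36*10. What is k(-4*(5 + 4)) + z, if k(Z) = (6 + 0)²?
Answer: 422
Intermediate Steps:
k(Z) = 36 (k(Z) = 6² = 36)
z = 386 (z = 26 + 360 = 386)
k(-4*(5 + 4)) + z = 36 + 386 = 422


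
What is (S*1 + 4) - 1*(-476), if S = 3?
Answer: 483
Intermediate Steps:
(S*1 + 4) - 1*(-476) = (3*1 + 4) - 1*(-476) = (3 + 4) + 476 = 7 + 476 = 483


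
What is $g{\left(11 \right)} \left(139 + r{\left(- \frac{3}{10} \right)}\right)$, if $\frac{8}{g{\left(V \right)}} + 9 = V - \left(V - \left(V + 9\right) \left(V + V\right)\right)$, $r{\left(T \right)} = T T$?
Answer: $\frac{27818}{10775} \approx 2.5817$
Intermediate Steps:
$r{\left(T \right)} = T^{2}$
$g{\left(V \right)} = \frac{8}{-9 + 2 V \left(9 + V\right)}$ ($g{\left(V \right)} = \frac{8}{-9 + \left(V - \left(V - \left(V + 9\right) \left(V + V\right)\right)\right)} = \frac{8}{-9 + \left(V - \left(V - \left(9 + V\right) 2 V\right)\right)} = \frac{8}{-9 + \left(V + \left(2 V \left(9 + V\right) - V\right)\right)} = \frac{8}{-9 + \left(V + \left(- V + 2 V \left(9 + V\right)\right)\right)} = \frac{8}{-9 + 2 V \left(9 + V\right)}$)
$g{\left(11 \right)} \left(139 + r{\left(- \frac{3}{10} \right)}\right) = \frac{8}{-9 + 2 \cdot 11^{2} + 18 \cdot 11} \left(139 + \left(- \frac{3}{10}\right)^{2}\right) = \frac{8}{-9 + 2 \cdot 121 + 198} \left(139 + \left(\left(-3\right) \frac{1}{10}\right)^{2}\right) = \frac{8}{-9 + 242 + 198} \left(139 + \left(- \frac{3}{10}\right)^{2}\right) = \frac{8}{431} \left(139 + \frac{9}{100}\right) = 8 \cdot \frac{1}{431} \cdot \frac{13909}{100} = \frac{8}{431} \cdot \frac{13909}{100} = \frac{27818}{10775}$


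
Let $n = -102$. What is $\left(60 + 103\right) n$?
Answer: $-16626$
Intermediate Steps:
$\left(60 + 103\right) n = \left(60 + 103\right) \left(-102\right) = 163 \left(-102\right) = -16626$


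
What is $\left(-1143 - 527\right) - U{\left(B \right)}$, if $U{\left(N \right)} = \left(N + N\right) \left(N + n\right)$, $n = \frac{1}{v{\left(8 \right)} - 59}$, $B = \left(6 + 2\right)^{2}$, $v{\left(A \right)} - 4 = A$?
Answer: $- \frac{463386}{47} \approx -9859.3$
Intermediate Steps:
$v{\left(A \right)} = 4 + A$
$B = 64$ ($B = 8^{2} = 64$)
$n = - \frac{1}{47}$ ($n = \frac{1}{\left(4 + 8\right) - 59} = \frac{1}{12 - 59} = \frac{1}{-47} = - \frac{1}{47} \approx -0.021277$)
$U{\left(N \right)} = 2 N \left(- \frac{1}{47} + N\right)$ ($U{\left(N \right)} = \left(N + N\right) \left(N - \frac{1}{47}\right) = 2 N \left(- \frac{1}{47} + N\right)$)
$\left(-1143 - 527\right) - U{\left(B \right)} = \left(-1143 - 527\right) - \frac{2}{47} \cdot 64 \left(-1 + 47 \cdot 64\right) = -1670 - \frac{2}{47} \cdot 64 \left(-1 + 3008\right) = -1670 - \frac{2}{47} \cdot 64 \cdot 3007 = -1670 - \frac{384896}{47} = - \frac{463386}{47}$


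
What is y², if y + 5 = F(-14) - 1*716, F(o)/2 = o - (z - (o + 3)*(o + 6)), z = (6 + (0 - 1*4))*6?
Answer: 356409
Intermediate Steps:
z = 12 (z = (6 + (0 - 4))*6 = (6 - 4)*6 = 2*6 = 12)
F(o) = -24 + 2*o + 2*(3 + o)*(6 + o) (F(o) = 2*(o - (12 - (o + 3)*(o + 6))) = 2*(o - (12 - (3 + o)*(6 + o))) = 2*(o + (-12 + (3 + o)*(6 + o))) = 2*(-12 + o + (3 + o)*(6 + o)) = -24 + 2*o + 2*(3 + o)*(6 + o))
y = -597 (y = -5 + ((12 + 2*(-14)² + 20*(-14)) - 1*716) = -5 + ((12 + 2*196 - 280) - 716) = -5 + ((12 + 392 - 280) - 716) = -5 + (124 - 716) = -5 - 592 = -597)
y² = (-597)² = 356409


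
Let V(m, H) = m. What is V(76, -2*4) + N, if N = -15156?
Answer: -15080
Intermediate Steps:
V(76, -2*4) + N = 76 - 15156 = -15080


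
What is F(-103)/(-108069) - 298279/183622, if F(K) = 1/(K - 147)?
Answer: -2014669532282/1240240369875 ≈ -1.6244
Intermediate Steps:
F(K) = 1/(-147 + K)
F(-103)/(-108069) - 298279/183622 = 1/(-147 - 103*(-108069)) - 298279/183622 = -1/108069/(-250) - 298279*1/183622 = -1/250*(-1/108069) - 298279/183622 = 1/27017250 - 298279/183622 = -2014669532282/1240240369875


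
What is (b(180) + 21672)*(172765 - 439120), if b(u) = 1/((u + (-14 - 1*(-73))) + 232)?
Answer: -906274041705/157 ≈ -5.7724e+9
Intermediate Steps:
b(u) = 1/(291 + u) (b(u) = 1/((u + (-14 + 73)) + 232) = 1/((u + 59) + 232) = 1/((59 + u) + 232) = 1/(291 + u))
(b(180) + 21672)*(172765 - 439120) = (1/(291 + 180) + 21672)*(172765 - 439120) = (1/471 + 21672)*(-266355) = (10207513/471)*(-266355) = -906274041705/157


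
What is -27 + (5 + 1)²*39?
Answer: 1377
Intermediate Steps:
-27 + (5 + 1)²*39 = -27 + 6²*39 = -27 + 36*39 = -27 + 1404 = 1377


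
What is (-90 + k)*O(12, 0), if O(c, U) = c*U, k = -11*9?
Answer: 0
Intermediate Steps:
k = -99
O(c, U) = U*c
(-90 + k)*O(12, 0) = (-90 - 99)*(0*12) = -189*0 = 0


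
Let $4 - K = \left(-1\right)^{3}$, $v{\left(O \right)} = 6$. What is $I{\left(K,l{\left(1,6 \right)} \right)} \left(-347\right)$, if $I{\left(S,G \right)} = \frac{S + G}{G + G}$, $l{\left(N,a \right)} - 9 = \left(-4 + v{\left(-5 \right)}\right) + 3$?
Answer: $- \frac{6593}{28} \approx -235.46$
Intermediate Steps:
$l{\left(N,a \right)} = 14$ ($l{\left(N,a \right)} = 9 + \left(\left(-4 + 6\right) + 3\right) = 9 + \left(2 + 3\right) = 9 + 5 = 14$)
$K = 5$ ($K = 4 - \left(-1\right)^{3} = 4 - -1 = 4 + 1 = 5$)
$I{\left(S,G \right)} = \frac{G + S}{2 G}$
$I{\left(K,l{\left(1,6 \right)} \right)} \left(-347\right) = \frac{14 + 5}{2 \cdot 14} \left(-347\right) = \frac{1}{2} \cdot \frac{1}{14} \cdot 19 \left(-347\right) = \frac{19}{28} \left(-347\right) = - \frac{6593}{28}$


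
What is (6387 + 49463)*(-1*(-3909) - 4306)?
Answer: -22172450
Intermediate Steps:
(6387 + 49463)*(-1*(-3909) - 4306) = 55850*(3909 - 4306) = 55850*(-397) = -22172450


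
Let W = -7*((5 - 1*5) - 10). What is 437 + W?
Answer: 507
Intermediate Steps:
W = 70 (W = -7*((5 - 5) - 10) = -7*(0 - 10) = -7*(-10) = 70)
437 + W = 437 + 70 = 507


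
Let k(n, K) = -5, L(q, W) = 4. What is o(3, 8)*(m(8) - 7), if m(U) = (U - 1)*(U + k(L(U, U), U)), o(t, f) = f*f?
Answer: 896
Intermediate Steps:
o(t, f) = f**2
m(U) = (-1 + U)*(-5 + U) (m(U) = (U - 1)*(U - 5) = (-1 + U)*(-5 + U))
o(3, 8)*(m(8) - 7) = 8**2*((5 + 8**2 - 6*8) - 7) = 64*((5 + 64 - 48) - 7) = 64*(21 - 7) = 64*14 = 896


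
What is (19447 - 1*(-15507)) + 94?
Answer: 35048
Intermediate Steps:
(19447 - 1*(-15507)) + 94 = (19447 + 15507) + 94 = 34954 + 94 = 35048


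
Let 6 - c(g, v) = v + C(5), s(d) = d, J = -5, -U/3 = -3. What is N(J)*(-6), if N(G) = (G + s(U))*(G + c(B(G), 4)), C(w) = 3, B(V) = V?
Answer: 144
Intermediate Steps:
U = 9 (U = -3*(-3) = 9)
c(g, v) = 3 - v (c(g, v) = 6 - (v + 3) = 6 - (3 + v) = 6 + (-3 - v) = 3 - v)
N(G) = (-1 + G)*(9 + G) (N(G) = (G + 9)*(G + (3 - 1*4)) = (9 + G)*(G + (3 - 4)) = (9 + G)*(G - 1) = (9 + G)*(-1 + G) = (-1 + G)*(9 + G))
N(J)*(-6) = (-9 + (-5)² + 8*(-5))*(-6) = (-9 + 25 - 40)*(-6) = -24*(-6) = 144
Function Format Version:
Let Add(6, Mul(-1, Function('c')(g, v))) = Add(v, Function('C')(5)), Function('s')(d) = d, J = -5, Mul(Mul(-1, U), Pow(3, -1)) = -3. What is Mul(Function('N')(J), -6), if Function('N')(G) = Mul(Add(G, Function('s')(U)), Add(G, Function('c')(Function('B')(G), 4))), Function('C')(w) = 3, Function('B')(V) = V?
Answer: 144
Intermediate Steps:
U = 9 (U = Mul(-3, -3) = 9)
Function('c')(g, v) = Add(3, Mul(-1, v)) (Function('c')(g, v) = Add(6, Mul(-1, Add(v, 3))) = Add(6, Mul(-1, Add(3, v))) = Add(6, Add(-3, Mul(-1, v))) = Add(3, Mul(-1, v)))
Function('N')(G) = Mul(Add(-1, G), Add(9, G)) (Function('N')(G) = Mul(Add(G, 9), Add(G, Add(3, Mul(-1, 4)))) = Mul(Add(9, G), Add(G, Add(3, -4))) = Mul(Add(9, G), Add(G, -1)) = Mul(Add(9, G), Add(-1, G)) = Mul(Add(-1, G), Add(9, G)))
Mul(Function('N')(J), -6) = Mul(Add(-9, Pow(-5, 2), Mul(8, -5)), -6) = Mul(Add(-9, 25, -40), -6) = Mul(-24, -6) = 144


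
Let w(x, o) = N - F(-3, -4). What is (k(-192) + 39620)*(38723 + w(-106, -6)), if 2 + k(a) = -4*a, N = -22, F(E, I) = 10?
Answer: 1562574726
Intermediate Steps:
k(a) = -2 - 4*a
w(x, o) = -32 (w(x, o) = -22 - 1*10 = -22 - 10 = -32)
(k(-192) + 39620)*(38723 + w(-106, -6)) = ((-2 - 4*(-192)) + 39620)*(38723 - 32) = ((-2 + 768) + 39620)*38691 = (766 + 39620)*38691 = 40386*38691 = 1562574726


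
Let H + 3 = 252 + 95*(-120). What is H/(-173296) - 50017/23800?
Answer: -1050294029/515555600 ≈ -2.0372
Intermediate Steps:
H = -11151 (H = -3 + (252 + 95*(-120)) = -3 + (252 - 11400) = -3 - 11148 = -11151)
H/(-173296) - 50017/23800 = -11151/(-173296) - 50017/23800 = -11151*(-1/173296) - 50017*1/23800 = 11151/173296 - 50017/23800 = -1050294029/515555600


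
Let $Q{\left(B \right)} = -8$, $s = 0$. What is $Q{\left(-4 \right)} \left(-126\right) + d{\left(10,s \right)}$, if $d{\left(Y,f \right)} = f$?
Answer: $1008$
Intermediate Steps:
$Q{\left(-4 \right)} \left(-126\right) + d{\left(10,s \right)} = \left(-8\right) \left(-126\right) + 0 = 1008 + 0 = 1008$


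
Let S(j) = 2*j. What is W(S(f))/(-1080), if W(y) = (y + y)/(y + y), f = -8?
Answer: -1/1080 ≈ -0.00092593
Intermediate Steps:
W(y) = 1 (W(y) = (2*y)/((2*y)) = (2*y)*(1/(2*y)) = 1)
W(S(f))/(-1080) = 1/(-1080) = 1*(-1/1080) = -1/1080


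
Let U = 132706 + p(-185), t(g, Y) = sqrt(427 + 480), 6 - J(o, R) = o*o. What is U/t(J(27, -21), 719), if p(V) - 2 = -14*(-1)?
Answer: 132722*sqrt(907)/907 ≈ 4407.0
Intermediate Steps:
J(o, R) = 6 - o**2 (J(o, R) = 6 - o*o = 6 - o**2)
t(g, Y) = sqrt(907)
p(V) = 16 (p(V) = 2 - 14*(-1) = 2 + 14 = 16)
U = 132722 (U = 132706 + 16 = 132722)
U/t(J(27, -21), 719) = 132722/(sqrt(907)) = 132722*(sqrt(907)/907) = 132722*sqrt(907)/907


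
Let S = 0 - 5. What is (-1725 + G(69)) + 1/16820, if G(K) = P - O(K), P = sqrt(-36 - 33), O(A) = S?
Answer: -28930399/16820 + I*sqrt(69) ≈ -1720.0 + 8.3066*I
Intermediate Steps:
S = -5
O(A) = -5
P = I*sqrt(69) (P = sqrt(-69) = I*sqrt(69) ≈ 8.3066*I)
G(K) = 5 + I*sqrt(69) (G(K) = I*sqrt(69) - 1*(-5) = I*sqrt(69) + 5 = 5 + I*sqrt(69))
(-1725 + G(69)) + 1/16820 = (-1725 + (5 + I*sqrt(69))) + 1/16820 = (-1720 + I*sqrt(69)) + 1/16820 = -28930399/16820 + I*sqrt(69)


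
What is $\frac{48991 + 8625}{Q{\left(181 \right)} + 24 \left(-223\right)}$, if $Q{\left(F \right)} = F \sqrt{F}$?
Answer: $- \frac{308360832}{22714163} - \frac{10428496 \sqrt{181}}{22714163} \approx -19.753$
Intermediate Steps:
$Q{\left(F \right)} = F^{\frac{3}{2}}$
$\frac{48991 + 8625}{Q{\left(181 \right)} + 24 \left(-223\right)} = \frac{48991 + 8625}{181^{\frac{3}{2}} + 24 \left(-223\right)} = \frac{57616}{181 \sqrt{181} - 5352} = \frac{57616}{-5352 + 181 \sqrt{181}}$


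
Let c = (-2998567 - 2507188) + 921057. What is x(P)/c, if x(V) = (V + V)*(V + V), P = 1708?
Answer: -5834528/2292349 ≈ -2.5452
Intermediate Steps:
x(V) = 4*V² (x(V) = (2*V)*(2*V) = 4*V²)
c = -4584698 (c = -5505755 + 921057 = -4584698)
x(P)/c = (4*1708²)/(-4584698) = (4*2917264)*(-1/4584698) = 11669056*(-1/4584698) = -5834528/2292349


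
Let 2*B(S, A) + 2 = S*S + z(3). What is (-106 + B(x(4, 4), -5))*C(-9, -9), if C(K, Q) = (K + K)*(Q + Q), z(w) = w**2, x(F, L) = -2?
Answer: -32562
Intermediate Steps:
C(K, Q) = 4*K*Q (C(K, Q) = (2*K)*(2*Q) = 4*K*Q)
B(S, A) = 7/2 + S**2/2 (B(S, A) = -1 + (S*S + 3**2)/2 = -1 + (S**2 + 9)/2 = -1 + (9 + S**2)/2 = -1 + (9/2 + S**2/2) = 7/2 + S**2/2)
(-106 + B(x(4, 4), -5))*C(-9, -9) = (-106 + (7/2 + (1/2)*(-2)**2))*(4*(-9)*(-9)) = (-106 + (7/2 + (1/2)*4))*324 = (-106 + (7/2 + 2))*324 = (-106 + 11/2)*324 = -201/2*324 = -32562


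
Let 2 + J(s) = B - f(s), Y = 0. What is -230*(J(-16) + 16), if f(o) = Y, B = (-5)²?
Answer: -8970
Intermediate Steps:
B = 25
f(o) = 0
J(s) = 23 (J(s) = -2 + (25 - 1*0) = -2 + (25 + 0) = -2 + 25 = 23)
-230*(J(-16) + 16) = -230*(23 + 16) = -230*39 = -8970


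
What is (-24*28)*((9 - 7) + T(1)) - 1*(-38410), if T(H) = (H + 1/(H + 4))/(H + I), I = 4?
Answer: 922618/25 ≈ 36905.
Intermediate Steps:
T(H) = (H + 1/(4 + H))/(4 + H) (T(H) = (H + 1/(H + 4))/(H + 4) = (H + 1/(4 + H))/(4 + H))
(-24*28)*((9 - 7) + T(1)) - 1*(-38410) = (-24*28)*((9 - 7) + (1 + 1**2 + 4*1)/(16 + 1**2 + 8*1)) - 1*(-38410) = -672*(2 + (1 + 1 + 4)/(16 + 1 + 8)) + 38410 = -672*(2 + 6/25) + 38410 = -672*56/25 + 38410 = -37632/25 + 38410 = 922618/25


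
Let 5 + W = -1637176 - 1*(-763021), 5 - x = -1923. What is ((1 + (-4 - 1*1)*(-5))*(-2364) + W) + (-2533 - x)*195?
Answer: -1805519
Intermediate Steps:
x = 1928 (x = 5 - 1*(-1923) = 5 + 1923 = 1928)
W = -874160 (W = -5 + (-1637176 - 1*(-763021)) = -5 + (-1637176 + 763021) = -5 - 874155 = -874160)
((1 + (-4 - 1*1)*(-5))*(-2364) + W) + (-2533 - x)*195 = ((1 + (-4 - 1*1)*(-5))*(-2364) - 874160) + (-2533 - 1*1928)*195 = ((1 + (-4 - 1)*(-5))*(-2364) - 874160) + (-2533 - 1928)*195 = ((1 - 5*(-5))*(-2364) - 874160) - 4461*195 = ((1 + 25)*(-2364) - 874160) - 869895 = (26*(-2364) - 874160) - 869895 = (-61464 - 874160) - 869895 = -935624 - 869895 = -1805519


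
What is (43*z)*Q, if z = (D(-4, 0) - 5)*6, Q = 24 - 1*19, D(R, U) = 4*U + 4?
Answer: -1290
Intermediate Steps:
D(R, U) = 4 + 4*U
Q = 5 (Q = 24 - 19 = 5)
z = -6 (z = ((4 + 4*0) - 5)*6 = ((4 + 0) - 5)*6 = (4 - 5)*6 = -1*6 = -6)
(43*z)*Q = (43*(-6))*5 = -258*5 = -1290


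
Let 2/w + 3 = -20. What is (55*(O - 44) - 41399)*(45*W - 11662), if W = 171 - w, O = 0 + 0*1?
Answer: 3994145669/23 ≈ 1.7366e+8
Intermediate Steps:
w = -2/23 (w = 2/(-3 - 20) = 2/(-23) = 2*(-1/23) = -2/23 ≈ -0.086957)
O = 0 (O = 0 + 0 = 0)
W = 3935/23 (W = 171 - 1*(-2/23) = 171 + 2/23 = 3935/23 ≈ 171.09)
(55*(O - 44) - 41399)*(45*W - 11662) = (55*(0 - 44) - 41399)*(45*(3935/23) - 11662) = (55*(-44) - 41399)*(177075/23 - 11662) = (-2420 - 41399)*(-91151/23) = -43819*(-91151/23) = 3994145669/23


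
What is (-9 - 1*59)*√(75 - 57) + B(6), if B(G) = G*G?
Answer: 36 - 204*√2 ≈ -252.50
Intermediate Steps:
B(G) = G²
(-9 - 1*59)*√(75 - 57) + B(6) = (-9 - 1*59)*√(75 - 57) + 6² = (-9 - 59)*√18 + 36 = -204*√2 + 36 = 36 - 204*√2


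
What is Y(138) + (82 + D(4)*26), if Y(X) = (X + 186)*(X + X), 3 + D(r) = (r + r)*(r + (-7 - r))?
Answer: 87972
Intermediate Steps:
D(r) = -3 - 14*r (D(r) = -3 + (r + r)*(r + (-7 - r)) = -3 + (2*r)*(-7) = -3 - 14*r)
Y(X) = 2*X*(186 + X) (Y(X) = (186 + X)*(2*X) = 2*X*(186 + X))
Y(138) + (82 + D(4)*26) = 2*138*(186 + 138) + (82 + (-3 - 14*4)*26) = 2*138*324 + (82 + (-3 - 56)*26) = 89424 + (82 - 59*26) = 89424 + (82 - 1534) = 89424 - 1452 = 87972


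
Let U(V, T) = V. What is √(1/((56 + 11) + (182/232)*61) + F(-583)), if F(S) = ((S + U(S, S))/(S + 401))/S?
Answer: I*√3354691431/1212393 ≈ 0.047773*I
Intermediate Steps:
F(S) = 2/(401 + S) (F(S) = ((S + S)/(S + 401))/S = ((2*S)/(401 + S))/S = (2*S/(401 + S))/S = 2/(401 + S))
√(1/((56 + 11) + (182/232)*61) + F(-583)) = √(1/((56 + 11) + (182/232)*61) + 2/(401 - 583)) = √(1/(67 + (182*(1/232))*61) + 2/(-182)) = √(1/(67 + (91/116)*61) + 2*(-1/182)) = √(1/(67 + 5551/116) - 1/91) = √(1/(13323/116) - 1/91) = √(116/13323 - 1/91) = √(-2767/1212393) = I*√3354691431/1212393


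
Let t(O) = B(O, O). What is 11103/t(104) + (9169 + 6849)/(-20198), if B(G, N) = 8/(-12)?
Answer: -336403609/20198 ≈ -16655.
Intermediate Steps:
B(G, N) = -2/3 (B(G, N) = 8*(-1/12) = -2/3)
t(O) = -2/3
11103/t(104) + (9169 + 6849)/(-20198) = 11103/(-2/3) + (9169 + 6849)/(-20198) = 11103*(-3/2) + 16018*(-1/20198) = -33309/2 - 8009/10099 = -336403609/20198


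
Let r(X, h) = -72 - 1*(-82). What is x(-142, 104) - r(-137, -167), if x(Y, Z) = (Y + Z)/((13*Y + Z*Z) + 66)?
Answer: -45199/4518 ≈ -10.004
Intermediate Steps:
r(X, h) = 10 (r(X, h) = -72 + 82 = 10)
x(Y, Z) = (Y + Z)/(66 + Z**2 + 13*Y) (x(Y, Z) = (Y + Z)/((13*Y + Z**2) + 66) = (Y + Z)/((Z**2 + 13*Y) + 66) = (Y + Z)/(66 + Z**2 + 13*Y))
x(-142, 104) - r(-137, -167) = (-142 + 104)/(66 + 104**2 + 13*(-142)) - 1*10 = -38/(66 + 10816 - 1846) - 10 = -38/9036 - 10 = (1/9036)*(-38) - 10 = -19/4518 - 10 = -45199/4518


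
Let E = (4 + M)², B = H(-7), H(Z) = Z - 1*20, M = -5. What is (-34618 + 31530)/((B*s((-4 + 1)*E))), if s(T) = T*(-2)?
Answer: 1544/81 ≈ 19.062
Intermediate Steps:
H(Z) = -20 + Z (H(Z) = Z - 20 = -20 + Z)
B = -27 (B = -20 - 7 = -27)
E = 1 (E = (4 - 5)² = (-1)² = 1)
s(T) = -2*T
(-34618 + 31530)/((B*s((-4 + 1)*E))) = (-34618 + 31530)/((-(-54)*(-4 + 1)*1)) = -3088/((-(-54)*(-3*1))) = -3088/((-(-54)*(-3))) = -3088/((-27*6)) = -3088/(-162) = -3088*(-1/162) = 1544/81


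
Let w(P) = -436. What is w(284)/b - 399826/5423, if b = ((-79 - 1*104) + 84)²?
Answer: -356459914/4831893 ≈ -73.772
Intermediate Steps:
b = 9801 (b = ((-79 - 104) + 84)² = (-183 + 84)² = (-99)² = 9801)
w(284)/b - 399826/5423 = -436/9801 - 399826/5423 = -356459914/4831893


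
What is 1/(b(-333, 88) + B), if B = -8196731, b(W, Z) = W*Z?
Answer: -1/8226035 ≈ -1.2157e-7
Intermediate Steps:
1/(b(-333, 88) + B) = 1/(-333*88 - 8196731) = 1/(-29304 - 8196731) = 1/(-8226035) = -1/8226035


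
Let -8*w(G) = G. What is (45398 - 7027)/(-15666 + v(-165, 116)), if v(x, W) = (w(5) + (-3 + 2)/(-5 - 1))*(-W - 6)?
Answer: -460452/187321 ≈ -2.4581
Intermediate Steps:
w(G) = -G/8
v(x, W) = 11/4 + 11*W/24 (v(x, W) = (-1/8*5 + (-3 + 2)/(-5 - 1))*(-W - 6) = (-5/8 - 1/(-6))*(-6 - W) = (-5/8 - 1*(-1/6))*(-6 - W) = (-5/8 + 1/6)*(-6 - W) = -11*(-6 - W)/24 = 11/4 + 11*W/24)
(45398 - 7027)/(-15666 + v(-165, 116)) = (45398 - 7027)/(-15666 + (11/4 + (11/24)*116)) = 38371/(-15666 + (11/4 + 319/6)) = 38371/(-15666 + 671/12) = 38371/(-187321/12) = 38371*(-12/187321) = -460452/187321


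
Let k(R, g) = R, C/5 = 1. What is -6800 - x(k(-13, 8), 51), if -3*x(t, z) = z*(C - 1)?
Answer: -6732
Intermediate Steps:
C = 5 (C = 5*1 = 5)
x(t, z) = -4*z/3 (x(t, z) = -z*(5 - 1)/3 = -z*4/3 = -4*z/3)
-6800 - x(k(-13, 8), 51) = -6800 - (-4)*51/3 = -6800 - 1*(-68) = -6800 + 68 = -6732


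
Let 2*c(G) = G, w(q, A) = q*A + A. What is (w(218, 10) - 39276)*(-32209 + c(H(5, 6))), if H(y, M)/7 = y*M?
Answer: 1190608944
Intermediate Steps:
w(q, A) = A + A*q (w(q, A) = A*q + A = A + A*q)
H(y, M) = 7*M*y (H(y, M) = 7*(y*M) = 7*(M*y) = 7*M*y)
c(G) = G/2
(w(218, 10) - 39276)*(-32209 + c(H(5, 6))) = (10*(1 + 218) - 39276)*(-32209 + (7*6*5)/2) = (10*219 - 39276)*(-32209 + (½)*210) = (2190 - 39276)*(-32209 + 105) = -37086*(-32104) = 1190608944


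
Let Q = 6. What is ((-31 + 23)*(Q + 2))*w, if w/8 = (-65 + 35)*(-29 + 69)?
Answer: 614400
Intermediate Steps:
w = -9600 (w = 8*((-65 + 35)*(-29 + 69)) = 8*(-30*40) = 8*(-1200) = -9600)
((-31 + 23)*(Q + 2))*w = ((-31 + 23)*(6 + 2))*(-9600) = -8*8*(-9600) = -64*(-9600) = 614400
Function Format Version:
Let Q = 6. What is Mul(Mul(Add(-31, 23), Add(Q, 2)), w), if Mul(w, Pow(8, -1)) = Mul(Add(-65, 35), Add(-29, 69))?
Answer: 614400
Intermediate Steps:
w = -9600 (w = Mul(8, Mul(Add(-65, 35), Add(-29, 69))) = Mul(8, Mul(-30, 40)) = Mul(8, -1200) = -9600)
Mul(Mul(Add(-31, 23), Add(Q, 2)), w) = Mul(Mul(Add(-31, 23), Add(6, 2)), -9600) = Mul(Mul(-8, 8), -9600) = Mul(-64, -9600) = 614400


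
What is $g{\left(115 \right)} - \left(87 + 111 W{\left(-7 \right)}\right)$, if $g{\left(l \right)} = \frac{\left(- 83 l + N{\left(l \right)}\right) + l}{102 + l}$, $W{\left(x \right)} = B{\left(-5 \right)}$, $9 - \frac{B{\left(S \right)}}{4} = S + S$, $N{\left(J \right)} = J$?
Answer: $- \frac{1858806}{217} \approx -8565.9$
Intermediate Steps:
$B{\left(S \right)} = 36 - 8 S$ ($B{\left(S \right)} = 36 - 4 \left(S + S\right) = 36 - 4 \cdot 2 S = 36 - 8 S$)
$W{\left(x \right)} = 76$ ($W{\left(x \right)} = 36 - -40 = 36 + 40 = 76$)
$g{\left(l \right)} = - \frac{81 l}{102 + l}$ ($g{\left(l \right)} = \frac{\left(- 83 l + l\right) + l}{102 + l} = \frac{- 82 l + l}{102 + l} = \frac{\left(-81\right) l}{102 + l} = - \frac{81 l}{102 + l}$)
$g{\left(115 \right)} - \left(87 + 111 W{\left(-7 \right)}\right) = \left(-81\right) 115 \frac{1}{102 + 115} - 8523 = \left(-81\right) 115 \cdot \frac{1}{217} - 8523 = - \frac{9315}{217} - 8523 = - \frac{1858806}{217}$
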